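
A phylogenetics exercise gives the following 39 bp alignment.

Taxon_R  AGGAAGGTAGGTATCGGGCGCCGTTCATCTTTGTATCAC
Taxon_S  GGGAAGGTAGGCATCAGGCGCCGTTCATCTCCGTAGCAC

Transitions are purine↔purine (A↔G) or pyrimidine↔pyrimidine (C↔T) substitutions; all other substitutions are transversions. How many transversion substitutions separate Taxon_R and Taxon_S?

Mismatches occur at site 1 (A→G, transition), site 12 (T→C, transition), site 16 (G→A, transition), site 31 (T→C, transition), site 32 (T→C, transition), site 36 (T→G, transversion).
Of the 6 differences, 5 transitions and 1 transversion, so the answer is 1.

1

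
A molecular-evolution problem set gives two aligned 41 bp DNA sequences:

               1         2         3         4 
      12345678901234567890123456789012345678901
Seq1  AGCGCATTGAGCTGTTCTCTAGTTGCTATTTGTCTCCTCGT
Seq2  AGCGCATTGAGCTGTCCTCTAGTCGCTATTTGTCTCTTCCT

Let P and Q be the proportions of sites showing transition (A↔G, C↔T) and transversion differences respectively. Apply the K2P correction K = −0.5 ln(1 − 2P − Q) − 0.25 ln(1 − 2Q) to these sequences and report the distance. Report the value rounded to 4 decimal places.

Mismatches occur at site 16 (T↔C, transition), site 24 (T↔C, transition), site 37 (C↔T, transition), site 40 (G↔C, transversion).
Of the 4 differences, 3 transitions and 1 transversion over 41 sites: P = 3/41 = 0.073171, Q = 1/41 = 0.024390.
d = −0.5·ln(0.829268) − 0.25·ln(0.951220) = −0.5·(-0.187212) − 0.25·(-0.050010) = 0.1061.

0.1061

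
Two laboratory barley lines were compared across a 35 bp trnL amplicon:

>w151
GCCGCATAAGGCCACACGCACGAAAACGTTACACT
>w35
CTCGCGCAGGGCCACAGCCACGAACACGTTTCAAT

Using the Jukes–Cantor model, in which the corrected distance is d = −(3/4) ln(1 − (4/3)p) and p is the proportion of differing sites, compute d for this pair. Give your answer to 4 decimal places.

Mismatches occur at site 1 (G/C), site 2 (C/T), site 6 (A/G), site 7 (T/C), site 9 (A/G), site 17 (C/G), site 18 (G/C), site 25 (A/C), site 31 (A/T), site 34 (C/A).
p = 10/35 = 0.285714.
d = −0.75 · ln(1 − (4/3)·0.285714) = −0.75 · ln(0.619048) = −0.75 · (-0.479572) = 0.3597.

0.3597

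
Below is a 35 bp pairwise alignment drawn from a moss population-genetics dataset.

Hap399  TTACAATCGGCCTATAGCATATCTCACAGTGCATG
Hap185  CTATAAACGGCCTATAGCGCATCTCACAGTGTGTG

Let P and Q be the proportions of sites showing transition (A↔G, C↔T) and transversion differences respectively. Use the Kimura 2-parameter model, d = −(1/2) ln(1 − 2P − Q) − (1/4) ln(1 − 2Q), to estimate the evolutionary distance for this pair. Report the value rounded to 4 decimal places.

0.2469

Mismatches occur at site 1 (T→C, transition), site 4 (C→T, transition), site 7 (T→A, transversion), site 19 (A→G, transition), site 20 (T→C, transition), site 32 (C→T, transition), site 33 (A→G, transition).
Of the 7 differences, 6 transitions and 1 transversion over 35 sites: P = 6/35 = 0.171429, Q = 1/35 = 0.028571.
d = −0.5·ln(0.628571) − 0.25·ln(0.942858) = −0.5·(-0.464306) − 0.25·(-0.058840) = 0.2469.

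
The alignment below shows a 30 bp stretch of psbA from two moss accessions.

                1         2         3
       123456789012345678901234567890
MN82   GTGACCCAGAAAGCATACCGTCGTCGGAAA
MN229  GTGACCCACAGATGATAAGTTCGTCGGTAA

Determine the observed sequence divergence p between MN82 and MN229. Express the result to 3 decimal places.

0.267

Differing sites — 9:G/C; 11:A/G; 13:G/T; 14:C/G; 18:C/A; 19:C/G; 20:G/T; 28:A/T.
There are 8 differences over 30 sites, so p = 8/30 = 0.267.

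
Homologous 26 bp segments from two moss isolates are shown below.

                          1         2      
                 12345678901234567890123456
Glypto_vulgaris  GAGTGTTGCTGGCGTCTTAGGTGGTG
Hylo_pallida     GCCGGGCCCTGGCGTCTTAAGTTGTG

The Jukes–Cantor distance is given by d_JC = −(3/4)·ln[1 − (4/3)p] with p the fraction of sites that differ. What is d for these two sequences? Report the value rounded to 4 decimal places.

0.3961

The sequences differ at positions 2 (A/C), 3 (G/C), 4 (T/G), 6 (T/G), 7 (T/C), 8 (G/C), 20 (G/A), 23 (G/T).
p = 8/26 = 0.307692.
d = −0.75 · ln(1 − (4/3)·0.307692) = −0.75 · ln(0.589744) = −0.75 · (-0.528067) = 0.3961.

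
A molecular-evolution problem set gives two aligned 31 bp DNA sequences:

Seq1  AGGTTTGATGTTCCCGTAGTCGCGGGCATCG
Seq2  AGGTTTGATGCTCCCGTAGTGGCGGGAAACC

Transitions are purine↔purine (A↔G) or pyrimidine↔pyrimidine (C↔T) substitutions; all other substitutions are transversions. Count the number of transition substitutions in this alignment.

1

The sequences differ at positions 11 (T/C, transition), 21 (C/G, transversion), 27 (C/A, transversion), 29 (T/A, transversion), 31 (G/C, transversion).
Of the 5 differences, 1 transition and 4 transversions, so the answer is 1.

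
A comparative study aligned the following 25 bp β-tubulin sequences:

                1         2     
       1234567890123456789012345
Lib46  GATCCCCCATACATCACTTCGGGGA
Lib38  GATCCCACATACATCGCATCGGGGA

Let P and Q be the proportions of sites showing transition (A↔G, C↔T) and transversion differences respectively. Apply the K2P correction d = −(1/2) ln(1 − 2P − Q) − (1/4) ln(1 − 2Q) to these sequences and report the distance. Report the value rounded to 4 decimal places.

0.1308

Differing sites — 7:C/A (Tv); 16:A/G (Ti); 18:T/A (Tv).
Of the 3 differences, 1 transition and 2 transversions over 25 sites: P = 1/25 = 0.040000, Q = 2/25 = 0.080000.
d = −0.5·ln(0.840000) − 0.25·ln(0.840000) = −0.5·(-0.174353) − 0.25·(-0.174353) = 0.1308.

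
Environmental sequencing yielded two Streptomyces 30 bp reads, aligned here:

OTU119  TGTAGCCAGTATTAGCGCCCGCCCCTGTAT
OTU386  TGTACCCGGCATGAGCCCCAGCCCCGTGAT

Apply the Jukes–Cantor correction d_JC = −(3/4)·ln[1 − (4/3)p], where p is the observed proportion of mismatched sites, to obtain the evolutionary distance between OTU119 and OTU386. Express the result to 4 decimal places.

Mismatches occur at site 5 (G→C), site 8 (A→G), site 10 (T→C), site 13 (T→G), site 17 (G→C), site 20 (C→A), site 26 (T→G), site 27 (G→T), site 28 (T→G).
p = 9/30 = 0.300000.
d = −0.75 · ln(1 − (4/3)·0.300000) = −0.75 · ln(0.600000) = −0.75 · (-0.510826) = 0.3831.

0.3831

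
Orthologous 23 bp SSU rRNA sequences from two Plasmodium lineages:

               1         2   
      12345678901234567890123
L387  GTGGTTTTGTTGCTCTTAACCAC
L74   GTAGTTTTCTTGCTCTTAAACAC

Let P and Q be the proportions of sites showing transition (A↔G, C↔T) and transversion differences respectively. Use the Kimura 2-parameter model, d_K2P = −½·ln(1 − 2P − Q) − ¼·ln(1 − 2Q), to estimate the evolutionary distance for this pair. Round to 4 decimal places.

0.1433

Mismatches occur at site 3 (G↔A, transition), site 9 (G↔C, transversion), site 20 (C↔A, transversion).
Of the 3 differences, 1 transition and 2 transversions over 23 sites: P = 1/23 = 0.043478, Q = 2/23 = 0.086957.
d = −0.5·ln(0.826087) − 0.25·ln(0.826086) = −0.5·(-0.191055) − 0.25·(-0.191056) = 0.1433.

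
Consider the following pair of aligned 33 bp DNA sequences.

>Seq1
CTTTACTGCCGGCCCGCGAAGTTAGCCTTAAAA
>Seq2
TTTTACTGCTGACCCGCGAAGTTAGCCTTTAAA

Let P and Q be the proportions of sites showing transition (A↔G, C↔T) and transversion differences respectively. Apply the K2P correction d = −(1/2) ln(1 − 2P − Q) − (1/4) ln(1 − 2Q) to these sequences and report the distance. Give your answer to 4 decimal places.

0.1348

Mismatches occur at site 1 (C↔T, transition), site 10 (C↔T, transition), site 12 (G↔A, transition), site 30 (A↔T, transversion).
Of the 4 differences, 3 transitions and 1 transversion over 33 sites: P = 3/33 = 0.090909, Q = 1/33 = 0.030303.
d = −0.5·ln(0.787879) − 0.25·ln(0.939394) = −0.5·(-0.238411) − 0.25·(-0.062520) = 0.1348.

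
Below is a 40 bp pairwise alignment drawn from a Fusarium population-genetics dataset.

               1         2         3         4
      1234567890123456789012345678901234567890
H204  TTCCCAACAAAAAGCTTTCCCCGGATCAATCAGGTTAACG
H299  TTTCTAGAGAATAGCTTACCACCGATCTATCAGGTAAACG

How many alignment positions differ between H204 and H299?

The sequences differ at positions 3 (C/T), 5 (C/T), 7 (A/G), 8 (C/A), 9 (A/G), 12 (A/T), 18 (T/A), 21 (C/A), 23 (G/C), 28 (A/T), 36 (T/A).
That gives 11 mismatches out of 40 aligned sites, so the Hamming distance is 11.

11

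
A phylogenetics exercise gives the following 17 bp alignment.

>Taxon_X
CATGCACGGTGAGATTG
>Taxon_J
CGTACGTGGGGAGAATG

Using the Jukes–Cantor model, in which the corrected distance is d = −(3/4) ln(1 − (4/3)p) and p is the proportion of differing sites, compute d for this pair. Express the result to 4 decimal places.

The sequences differ at positions 2 (A/G), 4 (G/A), 6 (A/G), 7 (C/T), 10 (T/G), 15 (T/A).
p = 6/17 = 0.352941.
d = −0.75 · ln(1 − (4/3)·0.352941) = −0.75 · ln(0.529412) = −0.75 · (-0.635988) = 0.4770.

0.4770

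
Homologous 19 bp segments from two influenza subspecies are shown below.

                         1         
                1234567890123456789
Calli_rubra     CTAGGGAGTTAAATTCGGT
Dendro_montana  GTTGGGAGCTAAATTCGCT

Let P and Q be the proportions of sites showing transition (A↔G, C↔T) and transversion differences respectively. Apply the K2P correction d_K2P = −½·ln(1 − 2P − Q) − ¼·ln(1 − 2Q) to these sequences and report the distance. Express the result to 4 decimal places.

Differing sites — 1:C/G (Tv); 3:A/T (Tv); 9:T/C (Ti); 18:G/C (Tv).
Of the 4 differences, 1 transition and 3 transversions over 19 sites: P = 1/19 = 0.052632, Q = 3/19 = 0.157895.
d = −0.5·ln(0.736841) − 0.25·ln(0.684210) = −0.5·(-0.305383) − 0.25·(-0.379490) = 0.2476.

0.2476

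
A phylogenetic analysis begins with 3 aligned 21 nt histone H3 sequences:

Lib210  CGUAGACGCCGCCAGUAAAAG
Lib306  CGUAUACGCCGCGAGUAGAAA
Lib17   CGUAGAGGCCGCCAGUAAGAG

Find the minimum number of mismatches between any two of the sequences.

Pairwise Hamming distances:
  Lib210 vs Lib306: 4
  Lib210 vs Lib17: 2
  Lib306 vs Lib17: 6
The smallest is 2, between Lib210 and Lib17.

2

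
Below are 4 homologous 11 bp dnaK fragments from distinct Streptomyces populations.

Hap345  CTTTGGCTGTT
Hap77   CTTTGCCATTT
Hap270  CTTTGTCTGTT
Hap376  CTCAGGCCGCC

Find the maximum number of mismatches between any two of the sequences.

Pairwise Hamming distances:
  Hap345 vs Hap77: 3
  Hap345 vs Hap270: 1
  Hap345 vs Hap376: 5
  Hap77 vs Hap270: 3
  Hap77 vs Hap376: 7
  Hap270 vs Hap376: 6
The largest is 7, between Hap77 and Hap376.

7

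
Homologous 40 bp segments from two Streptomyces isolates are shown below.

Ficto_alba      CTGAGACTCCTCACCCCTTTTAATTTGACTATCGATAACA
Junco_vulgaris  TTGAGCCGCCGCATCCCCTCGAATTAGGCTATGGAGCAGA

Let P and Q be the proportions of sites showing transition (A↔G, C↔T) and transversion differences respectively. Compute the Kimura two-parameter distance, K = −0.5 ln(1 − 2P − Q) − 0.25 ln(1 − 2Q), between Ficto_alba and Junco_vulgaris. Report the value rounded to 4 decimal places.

Mismatches occur at site 1 (C→T, transition), site 6 (A→C, transversion), site 8 (T→G, transversion), site 11 (T→G, transversion), site 14 (C→T, transition), site 18 (T→C, transition), site 20 (T→C, transition), site 21 (T→G, transversion), site 26 (T→A, transversion), site 28 (A→G, transition), site 33 (C→G, transversion), site 36 (T→G, transversion), site 37 (A→C, transversion), site 39 (C→G, transversion).
Of the 14 differences, 5 transitions and 9 transversions over 40 sites: P = 5/40 = 0.125000, Q = 9/40 = 0.225000.
d = −0.5·ln(0.525000) − 0.25·ln(0.550000) = −0.5·(-0.644357) − 0.25·(-0.597837) = 0.4716.

0.4716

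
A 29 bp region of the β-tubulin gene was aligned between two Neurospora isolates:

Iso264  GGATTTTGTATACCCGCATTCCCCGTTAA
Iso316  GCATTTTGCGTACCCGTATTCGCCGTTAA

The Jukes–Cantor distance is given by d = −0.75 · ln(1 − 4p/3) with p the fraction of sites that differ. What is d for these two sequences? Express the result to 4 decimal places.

The sequences differ at positions 2 (G/C), 9 (T/C), 10 (A/G), 17 (C/T), 22 (C/G).
p = 5/29 = 0.172414.
d = −0.75 · ln(1 − (4/3)·0.172414) = −0.75 · ln(0.770115) = −0.75 · (-0.261215) = 0.1959.

0.1959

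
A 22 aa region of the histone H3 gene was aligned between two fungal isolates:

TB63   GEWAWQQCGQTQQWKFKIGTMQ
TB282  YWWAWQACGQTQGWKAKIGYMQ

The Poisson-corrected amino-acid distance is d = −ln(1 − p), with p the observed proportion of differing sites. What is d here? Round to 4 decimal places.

The sequences differ at positions 1 (G/Y), 2 (E/W), 7 (Q/A), 13 (Q/G), 16 (F/A), 20 (T/Y).
p = 6/22 = 0.272727.
d = −ln(1 − 0.272727) = −ln(0.727273) = 0.3185.

0.3185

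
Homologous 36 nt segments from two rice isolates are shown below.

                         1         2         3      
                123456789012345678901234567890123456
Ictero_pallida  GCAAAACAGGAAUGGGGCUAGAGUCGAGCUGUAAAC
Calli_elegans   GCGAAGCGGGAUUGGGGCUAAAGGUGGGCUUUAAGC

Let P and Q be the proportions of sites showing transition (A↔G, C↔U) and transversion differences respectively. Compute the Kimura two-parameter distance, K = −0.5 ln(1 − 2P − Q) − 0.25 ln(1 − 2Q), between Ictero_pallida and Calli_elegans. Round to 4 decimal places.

0.3651

Mismatches occur at site 3 (A/G, transition), site 6 (A/G, transition), site 8 (A/G, transition), site 12 (A/U, transversion), site 21 (G/A, transition), site 24 (U/G, transversion), site 25 (C/U, transition), site 27 (A/G, transition), site 31 (G/U, transversion), site 35 (A/G, transition).
Of the 10 differences, 7 transitions and 3 transversions over 36 sites: P = 7/36 = 0.194444, Q = 3/36 = 0.083333.
d = −0.5·ln(0.527779) − 0.25·ln(0.833334) = −0.5·(-0.639078) − 0.25·(-0.182321) = 0.3651.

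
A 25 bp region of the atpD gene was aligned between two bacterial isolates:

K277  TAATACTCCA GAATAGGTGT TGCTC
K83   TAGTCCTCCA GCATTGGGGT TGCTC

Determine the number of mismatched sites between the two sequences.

5

The sequences differ at positions 3 (A/G), 5 (A/C), 12 (A/C), 15 (A/T), 18 (T/G).
That gives 5 mismatches out of 25 aligned sites, so the Hamming distance is 5.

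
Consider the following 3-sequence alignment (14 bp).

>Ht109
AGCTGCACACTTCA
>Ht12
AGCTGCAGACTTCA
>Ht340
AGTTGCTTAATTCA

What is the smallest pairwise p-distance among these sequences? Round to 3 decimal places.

Pairwise Hamming distances:
  Ht109 vs Ht12: 1
  Ht109 vs Ht340: 4
  Ht12 vs Ht340: 4
The smallest is 1 mismatch, between Ht109 and Ht12; p = 1/14 = 0.071.

0.071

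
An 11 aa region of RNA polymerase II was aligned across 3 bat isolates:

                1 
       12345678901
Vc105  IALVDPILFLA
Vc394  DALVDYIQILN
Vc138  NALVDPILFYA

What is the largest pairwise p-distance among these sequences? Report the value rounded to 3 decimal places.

Pairwise Hamming distances:
  Vc105 vs Vc394: 5
  Vc105 vs Vc138: 2
  Vc394 vs Vc138: 6
The largest is 6 mismatches, between Vc394 and Vc138; p = 6/11 = 0.545.

0.545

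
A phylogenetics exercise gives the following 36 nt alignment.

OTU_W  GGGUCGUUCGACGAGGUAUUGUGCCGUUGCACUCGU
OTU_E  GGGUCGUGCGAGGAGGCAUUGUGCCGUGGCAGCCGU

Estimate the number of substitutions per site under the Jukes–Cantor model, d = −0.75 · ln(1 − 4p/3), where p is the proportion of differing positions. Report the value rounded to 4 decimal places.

Differing sites — 8:U/G; 12:C/G; 17:U/C; 28:U/G; 32:C/G; 33:U/C.
p = 6/36 = 0.166667.
d = −0.75 · ln(1 − (4/3)·0.166667) = −0.75 · ln(0.777777) = −0.75 · (-0.251315) = 0.1885.

0.1885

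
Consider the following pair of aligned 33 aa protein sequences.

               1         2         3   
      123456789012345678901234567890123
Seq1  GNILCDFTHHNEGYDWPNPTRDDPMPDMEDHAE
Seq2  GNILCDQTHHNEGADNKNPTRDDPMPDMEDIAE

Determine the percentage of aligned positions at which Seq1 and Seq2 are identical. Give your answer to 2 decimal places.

84.85%

Mismatches occur at site 7 (F/Q), site 14 (Y/A), site 16 (W/N), site 17 (P/K), site 31 (H/I).
28 of the 33 sites match, so the percent identity is 28/33 × 100 = 84.85%.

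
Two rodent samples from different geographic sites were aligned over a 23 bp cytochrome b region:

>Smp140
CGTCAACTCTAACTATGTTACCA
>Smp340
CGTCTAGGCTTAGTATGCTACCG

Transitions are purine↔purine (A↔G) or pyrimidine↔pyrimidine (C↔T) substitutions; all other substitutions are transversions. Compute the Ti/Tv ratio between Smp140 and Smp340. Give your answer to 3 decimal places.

0.400

Mismatches occur at site 5 (A/T, transversion), site 7 (C/G, transversion), site 8 (T/G, transversion), site 11 (A/T, transversion), site 13 (C/G, transversion), site 18 (T/C, transition), site 23 (A/G, transition).
Of the 7 differences, 2 transitions and 5 transversions, so Ti/Tv = 2/5 = 0.400.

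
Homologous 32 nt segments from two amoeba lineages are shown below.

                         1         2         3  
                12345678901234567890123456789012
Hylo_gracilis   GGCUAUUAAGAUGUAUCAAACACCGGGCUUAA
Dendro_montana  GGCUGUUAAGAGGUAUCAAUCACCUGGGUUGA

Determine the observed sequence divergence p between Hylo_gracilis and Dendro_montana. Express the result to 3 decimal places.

0.188

Mismatches occur at site 5 (A/G), site 12 (U/G), site 20 (A/U), site 25 (G/U), site 28 (C/G), site 31 (A/G).
There are 6 differences over 32 sites, so p = 6/32 = 0.188.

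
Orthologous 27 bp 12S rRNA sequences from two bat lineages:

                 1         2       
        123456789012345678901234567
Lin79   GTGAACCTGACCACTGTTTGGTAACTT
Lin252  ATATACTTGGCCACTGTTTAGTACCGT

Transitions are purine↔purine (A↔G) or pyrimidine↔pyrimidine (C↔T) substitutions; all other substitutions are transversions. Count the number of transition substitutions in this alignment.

Mismatches occur at site 1 (G→A, transition), site 3 (G→A, transition), site 4 (A→T, transversion), site 7 (C→T, transition), site 10 (A→G, transition), site 20 (G→A, transition), site 24 (A→C, transversion), site 26 (T→G, transversion).
Of the 8 differences, 5 transitions and 3 transversions, so the answer is 5.

5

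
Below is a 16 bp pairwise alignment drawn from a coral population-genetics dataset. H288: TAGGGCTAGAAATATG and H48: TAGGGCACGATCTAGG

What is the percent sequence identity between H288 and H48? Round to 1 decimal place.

68.8%

Differing sites — 7:T/A; 8:A/C; 11:A/T; 12:A/C; 15:T/G.
11 of the 16 sites match, so the percent identity is 11/16 × 100 = 68.8%.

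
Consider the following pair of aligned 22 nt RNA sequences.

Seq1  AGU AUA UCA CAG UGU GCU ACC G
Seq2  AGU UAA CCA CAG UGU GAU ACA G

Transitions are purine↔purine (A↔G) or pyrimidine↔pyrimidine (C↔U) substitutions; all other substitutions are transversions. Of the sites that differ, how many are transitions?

The sequences differ at positions 4 (A/U, transversion), 5 (U/A, transversion), 7 (U/C, transition), 17 (C/A, transversion), 21 (C/A, transversion).
Of the 5 differences, 1 transition and 4 transversions, so the answer is 1.

1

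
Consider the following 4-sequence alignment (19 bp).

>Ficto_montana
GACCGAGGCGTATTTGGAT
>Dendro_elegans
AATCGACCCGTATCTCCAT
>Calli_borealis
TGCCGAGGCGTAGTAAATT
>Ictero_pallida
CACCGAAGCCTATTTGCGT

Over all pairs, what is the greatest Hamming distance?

11

Pairwise Hamming distances:
  Ficto_montana vs Dendro_elegans: 7
  Ficto_montana vs Calli_borealis: 7
  Ficto_montana vs Ictero_pallida: 5
  Dendro_elegans vs Calli_borealis: 11
  Dendro_elegans vs Ictero_pallida: 8
  Calli_borealis vs Ictero_pallida: 9
The largest is 11, between Dendro_elegans and Calli_borealis.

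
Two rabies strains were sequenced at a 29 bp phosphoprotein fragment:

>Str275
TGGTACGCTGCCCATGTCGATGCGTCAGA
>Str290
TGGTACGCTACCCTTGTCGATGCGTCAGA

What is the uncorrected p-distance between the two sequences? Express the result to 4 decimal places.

Mismatches occur at site 10 (G/A), site 14 (A/T).
There are 2 differences over 29 sites, so p = 2/29 = 0.0690.

0.0690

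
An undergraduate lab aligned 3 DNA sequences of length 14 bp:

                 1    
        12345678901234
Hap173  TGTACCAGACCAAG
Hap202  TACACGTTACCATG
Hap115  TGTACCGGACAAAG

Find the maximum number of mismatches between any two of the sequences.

Pairwise Hamming distances:
  Hap173 vs Hap202: 6
  Hap173 vs Hap115: 2
  Hap202 vs Hap115: 7
The largest is 7, between Hap202 and Hap115.

7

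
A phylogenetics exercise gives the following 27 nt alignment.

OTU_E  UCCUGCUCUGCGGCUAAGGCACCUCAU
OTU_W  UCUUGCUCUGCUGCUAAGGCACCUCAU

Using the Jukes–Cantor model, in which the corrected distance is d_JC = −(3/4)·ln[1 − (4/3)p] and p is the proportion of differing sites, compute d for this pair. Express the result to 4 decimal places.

0.0780

Differing sites — 3:C/U; 12:G/U.
p = 2/27 = 0.074074.
d = −0.75 · ln(1 − (4/3)·0.074074) = −0.75 · ln(0.901235) = −0.75 · (-0.103989) = 0.0780.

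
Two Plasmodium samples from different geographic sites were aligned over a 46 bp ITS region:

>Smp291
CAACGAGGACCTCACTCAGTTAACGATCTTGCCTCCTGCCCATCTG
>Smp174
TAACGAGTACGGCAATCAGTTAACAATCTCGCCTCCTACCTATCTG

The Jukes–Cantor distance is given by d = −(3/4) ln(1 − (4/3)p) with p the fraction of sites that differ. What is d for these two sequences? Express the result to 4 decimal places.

The sequences differ at positions 1 (C/T), 8 (G/T), 11 (C/G), 12 (T/G), 15 (C/A), 25 (G/A), 30 (T/C), 38 (G/A), 41 (C/T).
p = 9/46 = 0.195652.
d = −0.75 · ln(1 − (4/3)·0.195652) = −0.75 · ln(0.739131) = −0.75 · (-0.302280) = 0.2267.

0.2267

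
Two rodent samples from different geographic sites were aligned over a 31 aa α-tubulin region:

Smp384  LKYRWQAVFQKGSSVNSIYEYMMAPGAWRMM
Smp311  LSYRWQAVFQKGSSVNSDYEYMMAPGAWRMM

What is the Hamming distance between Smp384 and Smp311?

2

Differing sites — 2:K/S; 18:I/D.
That gives 2 mismatches out of 31 aligned sites, so the Hamming distance is 2.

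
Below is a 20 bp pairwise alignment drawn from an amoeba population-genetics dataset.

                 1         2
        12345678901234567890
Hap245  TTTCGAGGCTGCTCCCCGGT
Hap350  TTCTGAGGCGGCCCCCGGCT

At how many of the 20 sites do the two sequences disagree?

Mismatches occur at site 3 (T↔C), site 4 (C↔T), site 10 (T↔G), site 13 (T↔C), site 17 (C↔G), site 19 (G↔C).
That gives 6 mismatches out of 20 aligned sites, so the Hamming distance is 6.

6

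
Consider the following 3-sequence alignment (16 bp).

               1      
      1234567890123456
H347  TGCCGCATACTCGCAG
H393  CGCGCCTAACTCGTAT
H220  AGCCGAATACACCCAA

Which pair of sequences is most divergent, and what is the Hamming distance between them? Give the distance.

Pairwise Hamming distances:
  H347 vs H393: 7
  H347 vs H220: 5
  H393 vs H220: 10
The largest is 10, between H393 and H220.

10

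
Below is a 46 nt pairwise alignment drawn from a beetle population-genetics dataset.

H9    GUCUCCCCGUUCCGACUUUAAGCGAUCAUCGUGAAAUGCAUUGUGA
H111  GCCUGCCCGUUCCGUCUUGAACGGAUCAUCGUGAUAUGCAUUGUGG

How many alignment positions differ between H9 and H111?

The sequences differ at positions 2 (U/C), 5 (C/G), 15 (A/U), 19 (U/G), 22 (G/C), 23 (C/G), 35 (A/U), 46 (A/G).
That gives 8 mismatches out of 46 aligned sites, so the Hamming distance is 8.

8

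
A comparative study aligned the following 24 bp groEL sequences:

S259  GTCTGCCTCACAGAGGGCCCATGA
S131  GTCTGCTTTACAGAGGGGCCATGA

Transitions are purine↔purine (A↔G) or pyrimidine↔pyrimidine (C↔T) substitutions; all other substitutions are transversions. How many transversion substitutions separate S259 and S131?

Mismatches occur at site 7 (C/T, transition), site 9 (C/T, transition), site 18 (C/G, transversion).
Of the 3 differences, 2 transitions and 1 transversion, so the answer is 1.

1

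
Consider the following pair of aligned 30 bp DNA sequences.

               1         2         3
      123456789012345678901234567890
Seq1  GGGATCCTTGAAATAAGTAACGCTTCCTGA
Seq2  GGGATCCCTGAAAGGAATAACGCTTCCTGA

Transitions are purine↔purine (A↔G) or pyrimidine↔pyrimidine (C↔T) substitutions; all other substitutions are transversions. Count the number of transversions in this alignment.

1

Mismatches occur at site 8 (T/C, transition), site 14 (T/G, transversion), site 15 (A/G, transition), site 17 (G/A, transition).
Of the 4 differences, 3 transitions and 1 transversion, so the answer is 1.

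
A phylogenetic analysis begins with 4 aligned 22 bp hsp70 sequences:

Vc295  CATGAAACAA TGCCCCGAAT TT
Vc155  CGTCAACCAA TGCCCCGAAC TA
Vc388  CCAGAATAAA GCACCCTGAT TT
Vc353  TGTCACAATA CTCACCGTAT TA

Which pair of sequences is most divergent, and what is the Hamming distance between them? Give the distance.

Pairwise Hamming distances:
  Vc295 vs Vc155: 5
  Vc295 vs Vc388: 9
  Vc295 vs Vc353: 11
  Vc155 vs Vc388: 12
  Vc155 vs Vc353: 10
  Vc388 vs Vc353: 14
The largest is 14, between Vc388 and Vc353.

14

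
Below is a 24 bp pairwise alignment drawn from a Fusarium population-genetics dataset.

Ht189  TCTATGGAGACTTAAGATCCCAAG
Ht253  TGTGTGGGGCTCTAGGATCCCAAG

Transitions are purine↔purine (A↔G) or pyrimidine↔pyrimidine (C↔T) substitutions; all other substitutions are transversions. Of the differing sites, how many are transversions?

2

Mismatches occur at site 2 (C→G, transversion), site 4 (A→G, transition), site 8 (A→G, transition), site 10 (A→C, transversion), site 11 (C→T, transition), site 12 (T→C, transition), site 15 (A→G, transition).
Of the 7 differences, 5 transitions and 2 transversions, so the answer is 2.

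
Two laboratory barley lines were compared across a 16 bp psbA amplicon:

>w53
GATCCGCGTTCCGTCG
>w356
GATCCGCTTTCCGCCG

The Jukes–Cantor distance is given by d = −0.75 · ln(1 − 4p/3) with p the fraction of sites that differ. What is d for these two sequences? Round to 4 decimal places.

0.1367

The sequences differ at positions 8 (G/T), 14 (T/C).
p = 2/16 = 0.125000.
d = −0.75 · ln(1 − (4/3)·0.125000) = −0.75 · ln(0.833333) = −0.75 · (-0.182322) = 0.1367.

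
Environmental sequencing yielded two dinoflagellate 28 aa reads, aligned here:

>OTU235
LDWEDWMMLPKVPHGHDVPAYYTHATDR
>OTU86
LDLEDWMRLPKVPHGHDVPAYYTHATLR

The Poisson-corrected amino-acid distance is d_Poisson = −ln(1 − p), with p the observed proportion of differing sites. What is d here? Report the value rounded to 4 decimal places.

0.1133

The sequences differ at positions 3 (W/L), 8 (M/R), 27 (D/L).
p = 3/28 = 0.107143.
d = −ln(1 − 0.107143) = −ln(0.892857) = 0.1133.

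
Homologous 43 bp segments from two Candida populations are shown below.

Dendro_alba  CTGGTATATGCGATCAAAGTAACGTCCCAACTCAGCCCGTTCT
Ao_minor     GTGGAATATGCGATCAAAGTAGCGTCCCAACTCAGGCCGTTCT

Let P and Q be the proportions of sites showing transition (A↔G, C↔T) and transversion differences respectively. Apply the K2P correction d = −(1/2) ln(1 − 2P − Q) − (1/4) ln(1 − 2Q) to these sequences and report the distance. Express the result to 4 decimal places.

0.0994

Differing sites — 1:C/G (Tv); 5:T/A (Tv); 22:A/G (Ti); 36:C/G (Tv).
Of the 4 differences, 1 transition and 3 transversions over 43 sites: P = 1/43 = 0.023256, Q = 3/43 = 0.069767.
d = −0.5·ln(0.883721) − 0.25·ln(0.860466) = −0.5·(-0.123614) − 0.25·(-0.150281) = 0.0994.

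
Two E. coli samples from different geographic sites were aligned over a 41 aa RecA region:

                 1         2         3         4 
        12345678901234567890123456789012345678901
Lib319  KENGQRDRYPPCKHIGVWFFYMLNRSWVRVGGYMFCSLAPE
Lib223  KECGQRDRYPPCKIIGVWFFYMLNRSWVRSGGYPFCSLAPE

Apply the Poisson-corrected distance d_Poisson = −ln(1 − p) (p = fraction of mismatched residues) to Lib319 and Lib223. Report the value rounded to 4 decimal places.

0.1027

Mismatches occur at site 3 (N↔C), site 14 (H↔I), site 30 (V↔S), site 34 (M↔P).
p = 4/41 = 0.097561.
d = −ln(1 − 0.097561) = −ln(0.902439) = 0.1027.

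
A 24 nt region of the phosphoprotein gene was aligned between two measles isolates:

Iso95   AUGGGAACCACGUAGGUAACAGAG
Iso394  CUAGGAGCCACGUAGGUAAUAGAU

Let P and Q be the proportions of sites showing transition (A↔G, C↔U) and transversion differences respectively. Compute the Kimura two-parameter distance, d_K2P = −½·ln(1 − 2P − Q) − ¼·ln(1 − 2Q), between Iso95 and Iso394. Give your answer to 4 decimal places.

0.2483

The sequences differ at positions 1 (A/C, transversion), 3 (G/A, transition), 7 (A/G, transition), 20 (C/U, transition), 24 (G/U, transversion).
Of the 5 differences, 3 transitions and 2 transversions over 24 sites: P = 3/24 = 0.125000, Q = 2/24 = 0.083333.
d = −0.5·ln(0.666667) − 0.25·ln(0.833334) = −0.5·(-0.405465) − 0.25·(-0.182321) = 0.2483.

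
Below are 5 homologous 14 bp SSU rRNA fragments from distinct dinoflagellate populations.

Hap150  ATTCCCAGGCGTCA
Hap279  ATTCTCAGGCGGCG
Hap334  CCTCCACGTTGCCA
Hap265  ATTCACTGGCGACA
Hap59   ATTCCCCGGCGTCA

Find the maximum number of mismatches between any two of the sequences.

Pairwise Hamming distances:
  Hap150 vs Hap279: 3
  Hap150 vs Hap334: 7
  Hap150 vs Hap265: 3
  Hap150 vs Hap59: 1
  Hap279 vs Hap334: 9
  Hap279 vs Hap265: 4
  Hap279 vs Hap59: 4
  Hap334 vs Hap265: 8
  Hap334 vs Hap59: 6
  Hap265 vs Hap59: 3
The largest is 9, between Hap279 and Hap334.

9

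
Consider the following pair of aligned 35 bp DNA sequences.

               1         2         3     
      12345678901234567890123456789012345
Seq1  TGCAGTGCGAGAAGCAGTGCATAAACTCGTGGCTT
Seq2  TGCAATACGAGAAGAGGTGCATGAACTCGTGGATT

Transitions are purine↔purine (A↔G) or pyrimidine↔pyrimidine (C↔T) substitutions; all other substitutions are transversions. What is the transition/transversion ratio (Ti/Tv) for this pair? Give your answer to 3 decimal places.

Differing sites — 5:G/A (Ti); 7:G/A (Ti); 15:C/A (Tv); 16:A/G (Ti); 23:A/G (Ti); 33:C/A (Tv).
Of the 6 differences, 4 transitions and 2 transversions, so Ti/Tv = 4/2 = 2.000.

2.000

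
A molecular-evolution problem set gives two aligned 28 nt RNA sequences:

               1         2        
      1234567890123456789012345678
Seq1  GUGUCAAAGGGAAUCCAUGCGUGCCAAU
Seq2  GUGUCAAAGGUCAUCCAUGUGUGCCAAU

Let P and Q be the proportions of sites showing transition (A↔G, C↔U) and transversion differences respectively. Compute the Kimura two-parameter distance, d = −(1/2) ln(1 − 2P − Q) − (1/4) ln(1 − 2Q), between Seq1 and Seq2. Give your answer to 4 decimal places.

Mismatches occur at site 11 (G/U, transversion), site 12 (A/C, transversion), site 20 (C/U, transition).
Of the 3 differences, 1 transition and 2 transversions over 28 sites: P = 1/28 = 0.035714, Q = 2/28 = 0.071429.
d = −0.5·ln(0.857143) − 0.25·ln(0.857142) = −0.5·(-0.154151) − 0.25·(-0.154152) = 0.1156.

0.1156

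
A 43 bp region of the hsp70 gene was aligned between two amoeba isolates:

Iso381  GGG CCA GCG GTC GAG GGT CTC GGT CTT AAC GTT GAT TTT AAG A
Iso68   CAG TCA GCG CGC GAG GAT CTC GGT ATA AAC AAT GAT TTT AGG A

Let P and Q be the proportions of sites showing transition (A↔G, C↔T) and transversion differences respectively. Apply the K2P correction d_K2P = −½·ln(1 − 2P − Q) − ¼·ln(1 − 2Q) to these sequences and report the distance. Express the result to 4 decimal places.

Mismatches occur at site 1 (G/C, transversion), site 2 (G/A, transition), site 4 (C/T, transition), site 10 (G/C, transversion), site 11 (T/G, transversion), site 17 (G/A, transition), site 25 (C/A, transversion), site 27 (T/A, transversion), site 31 (G/A, transition), site 32 (T/A, transversion), site 41 (A/G, transition).
Of the 11 differences, 5 transitions and 6 transversions over 43 sites: P = 5/43 = 0.116279, Q = 6/43 = 0.139535.
d = −0.5·ln(0.627907) − 0.25·ln(0.720930) = −0.5·(-0.465363) − 0.25·(-0.327213) = 0.3145.

0.3145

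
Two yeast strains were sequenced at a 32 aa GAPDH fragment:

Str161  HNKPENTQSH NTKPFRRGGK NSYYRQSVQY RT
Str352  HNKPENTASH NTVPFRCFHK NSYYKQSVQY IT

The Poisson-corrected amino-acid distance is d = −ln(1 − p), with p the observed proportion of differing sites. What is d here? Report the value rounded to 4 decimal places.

0.2469

The sequences differ at positions 8 (Q/A), 13 (K/V), 17 (R/C), 18 (G/F), 19 (G/H), 25 (R/K), 31 (R/I).
p = 7/32 = 0.218750.
d = −ln(1 − 0.218750) = −ln(0.781250) = 0.2469.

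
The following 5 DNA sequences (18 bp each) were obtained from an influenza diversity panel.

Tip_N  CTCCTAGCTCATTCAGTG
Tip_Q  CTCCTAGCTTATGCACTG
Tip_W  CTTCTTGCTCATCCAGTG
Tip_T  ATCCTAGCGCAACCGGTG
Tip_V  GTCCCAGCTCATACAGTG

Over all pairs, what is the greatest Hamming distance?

7

Pairwise Hamming distances:
  Tip_N vs Tip_Q: 3
  Tip_N vs Tip_W: 3
  Tip_N vs Tip_T: 5
  Tip_N vs Tip_V: 3
  Tip_Q vs Tip_W: 5
  Tip_Q vs Tip_T: 7
  Tip_Q vs Tip_V: 5
  Tip_W vs Tip_T: 6
  Tip_W vs Tip_V: 5
  Tip_T vs Tip_V: 6
The largest is 7, between Tip_Q and Tip_T.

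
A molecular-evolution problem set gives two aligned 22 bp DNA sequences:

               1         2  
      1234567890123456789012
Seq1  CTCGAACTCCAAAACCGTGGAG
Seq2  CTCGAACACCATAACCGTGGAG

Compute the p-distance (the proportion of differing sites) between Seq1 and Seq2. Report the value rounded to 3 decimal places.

0.091

The sequences differ at positions 8 (T/A), 12 (A/T).
There are 2 differences over 22 sites, so p = 2/22 = 0.091.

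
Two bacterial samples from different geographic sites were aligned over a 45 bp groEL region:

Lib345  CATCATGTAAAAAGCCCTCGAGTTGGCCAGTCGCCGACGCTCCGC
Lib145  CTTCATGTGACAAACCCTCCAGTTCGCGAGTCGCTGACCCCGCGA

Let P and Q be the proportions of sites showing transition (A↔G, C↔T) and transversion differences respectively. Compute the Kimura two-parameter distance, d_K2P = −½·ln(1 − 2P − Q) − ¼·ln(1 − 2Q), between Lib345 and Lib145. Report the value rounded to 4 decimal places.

0.3295

Mismatches occur at site 2 (A↔T, transversion), site 9 (A↔G, transition), site 11 (A↔C, transversion), site 14 (G↔A, transition), site 20 (G↔C, transversion), site 25 (G↔C, transversion), site 28 (C↔G, transversion), site 35 (C↔T, transition), site 39 (G↔C, transversion), site 41 (T↔C, transition), site 42 (C↔G, transversion), site 45 (C↔A, transversion).
Of the 12 differences, 4 transitions and 8 transversions over 45 sites: P = 4/45 = 0.088889, Q = 8/45 = 0.177778.
d = −0.5·ln(0.644444) − 0.25·ln(0.644444) = −0.5·(-0.439367) − 0.25·(-0.439367) = 0.3295.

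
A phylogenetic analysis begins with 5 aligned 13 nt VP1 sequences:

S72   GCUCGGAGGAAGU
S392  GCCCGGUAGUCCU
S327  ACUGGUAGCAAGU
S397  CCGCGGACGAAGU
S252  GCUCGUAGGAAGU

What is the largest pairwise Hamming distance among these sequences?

Pairwise Hamming distances:
  S72 vs S392: 6
  S72 vs S327: 4
  S72 vs S397: 3
  S72 vs S252: 1
  S392 vs S327: 10
  S392 vs S397: 7
  S392 vs S252: 7
  S327 vs S397: 6
  S327 vs S252: 3
  S397 vs S252: 4
The largest is 10, between S392 and S327.

10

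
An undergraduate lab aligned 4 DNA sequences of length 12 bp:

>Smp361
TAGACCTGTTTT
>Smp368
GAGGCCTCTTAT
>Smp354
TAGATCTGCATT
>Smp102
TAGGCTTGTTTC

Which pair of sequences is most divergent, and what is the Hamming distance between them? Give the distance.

7

Pairwise Hamming distances:
  Smp361 vs Smp368: 4
  Smp361 vs Smp354: 3
  Smp361 vs Smp102: 3
  Smp368 vs Smp354: 7
  Smp368 vs Smp102: 5
  Smp354 vs Smp102: 6
The largest is 7, between Smp368 and Smp354.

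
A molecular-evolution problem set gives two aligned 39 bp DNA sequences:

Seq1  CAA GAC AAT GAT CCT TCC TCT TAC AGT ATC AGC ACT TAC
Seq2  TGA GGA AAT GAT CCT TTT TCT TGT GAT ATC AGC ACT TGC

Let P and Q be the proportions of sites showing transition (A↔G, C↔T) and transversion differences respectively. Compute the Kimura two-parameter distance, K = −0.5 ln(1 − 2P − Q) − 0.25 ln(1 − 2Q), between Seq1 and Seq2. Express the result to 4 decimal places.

0.3998

The sequences differ at positions 1 (C/T, transition), 2 (A/G, transition), 5 (A/G, transition), 6 (C/A, transversion), 17 (C/T, transition), 18 (C/T, transition), 23 (A/G, transition), 24 (C/T, transition), 25 (A/G, transition), 26 (G/A, transition), 38 (A/G, transition).
Of the 11 differences, 10 transitions and 1 transversion over 39 sites: P = 10/39 = 0.256410, Q = 1/39 = 0.025641.
d = −0.5·ln(0.461539) − 0.25·ln(0.948718) = −0.5·(-0.773189) − 0.25·(-0.052644) = 0.3998.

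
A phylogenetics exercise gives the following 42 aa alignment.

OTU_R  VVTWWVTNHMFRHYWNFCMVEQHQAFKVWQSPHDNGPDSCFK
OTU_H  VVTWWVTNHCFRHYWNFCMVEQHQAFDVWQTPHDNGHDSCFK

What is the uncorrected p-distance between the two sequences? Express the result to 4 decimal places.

Differing sites — 10:M/C; 27:K/D; 31:S/T; 37:P/H.
There are 4 differences over 42 sites, so p = 4/42 = 0.0952.

0.0952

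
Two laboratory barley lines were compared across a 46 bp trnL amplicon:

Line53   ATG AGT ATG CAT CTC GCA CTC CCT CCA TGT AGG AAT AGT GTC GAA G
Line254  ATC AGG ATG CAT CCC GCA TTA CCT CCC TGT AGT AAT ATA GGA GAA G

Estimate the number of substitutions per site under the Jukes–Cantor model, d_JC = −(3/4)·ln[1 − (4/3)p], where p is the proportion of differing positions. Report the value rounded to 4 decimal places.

0.2880

Mismatches occur at site 3 (G↔C), site 6 (T↔G), site 14 (T↔C), site 19 (C↔T), site 21 (C↔A), site 27 (A↔C), site 33 (G↔T), site 38 (G↔T), site 39 (T↔A), site 41 (T↔G), site 42 (C↔A).
p = 11/46 = 0.239130.
d = −0.75 · ln(1 − (4/3)·0.239130) = −0.75 · ln(0.681160) = −0.75 · (-0.383958) = 0.2880.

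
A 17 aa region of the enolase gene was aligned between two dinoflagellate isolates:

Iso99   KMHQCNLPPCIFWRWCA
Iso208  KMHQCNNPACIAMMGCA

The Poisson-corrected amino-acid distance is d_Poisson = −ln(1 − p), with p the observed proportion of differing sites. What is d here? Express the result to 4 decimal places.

0.4353

Mismatches occur at site 7 (L↔N), site 9 (P↔A), site 12 (F↔A), site 13 (W↔M), site 14 (R↔M), site 15 (W↔G).
p = 6/17 = 0.352941.
d = −ln(1 − 0.352941) = −ln(0.647059) = 0.4353.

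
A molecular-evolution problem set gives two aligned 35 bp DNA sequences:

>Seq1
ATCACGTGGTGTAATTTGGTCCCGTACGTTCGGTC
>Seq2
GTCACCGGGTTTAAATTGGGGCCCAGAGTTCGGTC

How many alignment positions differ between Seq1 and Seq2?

Mismatches occur at site 1 (A→G), site 6 (G→C), site 7 (T→G), site 11 (G→T), site 15 (T→A), site 20 (T→G), site 21 (C→G), site 24 (G→C), site 25 (T→A), site 26 (A→G), site 27 (C→A).
That gives 11 mismatches out of 35 aligned sites, so the Hamming distance is 11.

11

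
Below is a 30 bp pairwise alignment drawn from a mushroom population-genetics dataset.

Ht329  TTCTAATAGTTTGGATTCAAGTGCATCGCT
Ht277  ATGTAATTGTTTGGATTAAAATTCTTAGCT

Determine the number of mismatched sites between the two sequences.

8

Mismatches occur at site 1 (T/A), site 3 (C/G), site 8 (A/T), site 18 (C/A), site 21 (G/A), site 23 (G/T), site 25 (A/T), site 27 (C/A).
That gives 8 mismatches out of 30 aligned sites, so the Hamming distance is 8.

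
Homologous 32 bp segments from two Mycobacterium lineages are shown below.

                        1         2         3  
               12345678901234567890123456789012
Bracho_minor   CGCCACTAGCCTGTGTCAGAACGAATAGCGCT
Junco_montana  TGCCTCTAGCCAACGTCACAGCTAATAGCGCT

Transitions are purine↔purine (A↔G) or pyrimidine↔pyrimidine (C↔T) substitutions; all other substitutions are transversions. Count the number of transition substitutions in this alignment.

The sequences differ at positions 1 (C/T, transition), 5 (A/T, transversion), 12 (T/A, transversion), 13 (G/A, transition), 14 (T/C, transition), 19 (G/C, transversion), 21 (A/G, transition), 23 (G/T, transversion).
Of the 8 differences, 4 transitions and 4 transversions, so the answer is 4.

4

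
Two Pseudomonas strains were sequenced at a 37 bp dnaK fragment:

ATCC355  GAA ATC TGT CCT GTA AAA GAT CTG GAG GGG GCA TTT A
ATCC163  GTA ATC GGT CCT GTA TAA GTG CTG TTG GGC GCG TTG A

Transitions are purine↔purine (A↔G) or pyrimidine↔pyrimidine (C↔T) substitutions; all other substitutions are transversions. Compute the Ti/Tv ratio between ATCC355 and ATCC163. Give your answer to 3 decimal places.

The sequences differ at positions 2 (A/T, transversion), 7 (T/G, transversion), 16 (A/T, transversion), 20 (A/T, transversion), 21 (T/G, transversion), 25 (G/T, transversion), 26 (A/T, transversion), 30 (G/C, transversion), 33 (A/G, transition), 36 (T/G, transversion).
Of the 10 differences, 1 transition and 9 transversions, so Ti/Tv = 1/9 = 0.111.

0.111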